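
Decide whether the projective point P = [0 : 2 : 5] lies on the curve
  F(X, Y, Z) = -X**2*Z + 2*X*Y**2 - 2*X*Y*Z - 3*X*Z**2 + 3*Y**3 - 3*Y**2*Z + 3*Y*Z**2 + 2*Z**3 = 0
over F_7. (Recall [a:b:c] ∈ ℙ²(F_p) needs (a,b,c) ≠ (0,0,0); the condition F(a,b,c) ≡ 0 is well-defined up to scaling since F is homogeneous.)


F(0,2,5) ≡ 0 (mod 7); P is on the curve.

Evaluate F(0, 2, 5) term-by-term (mod 7).
  -X**2*Z ↦ -1·0·1·5 = 0
  2*X*Y**2 ↦ 2·0·4·1 = 0
  -2*X*Y*Z ↦ -2·0·2·5 = 0
  -3*X*Z**2 ↦ -3·0·1·25 = 0
  3*Y**3 ↦ 3·1·8·1 = 24
  -3*Y**2*Z ↦ -3·1·4·5 = -60
  3*Y*Z**2 ↦ 3·1·2·25 = 150
  2*Z**3 ↦ 2·1·1·125 = 250
Sum: F(0, 2, 5) = (0) + (0) + (0) + (0) + (24) + (-60) + (150) + (250) = 364.
Reducing mod 7: 364 ≡ 0 (mod 7).
Since F(a, b, c) ≡ 0 (mod 7), P lies on the curve.


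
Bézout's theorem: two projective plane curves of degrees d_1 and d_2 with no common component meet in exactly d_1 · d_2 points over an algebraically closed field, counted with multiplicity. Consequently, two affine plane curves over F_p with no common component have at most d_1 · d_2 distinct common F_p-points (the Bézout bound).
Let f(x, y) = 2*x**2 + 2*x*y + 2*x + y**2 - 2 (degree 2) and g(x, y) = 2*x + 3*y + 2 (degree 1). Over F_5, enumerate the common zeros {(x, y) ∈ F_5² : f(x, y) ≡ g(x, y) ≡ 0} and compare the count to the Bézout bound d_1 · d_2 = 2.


Common zeros: {(1, 2)}; count = 1; Bézout bound = 2.

deg(f) = 2, deg(g) = 1, so Bézout bound = 2.
Scan x ∈ F_5. For each x, list the y ∈ F_5 with f(x, y) ≡ 0 and those with g(x, y) ≡ 0 (mod 5); the common zeros in that column are the intersection.
  x = 0: f ≡ 0 at y ∈ ∅; g ≡ 0 at y ∈ {1}; common: ∅.
  x = 1: f ≡ 0 at y ∈ {1, 2}; g ≡ 0 at y ∈ {2}; common: {2}.
  x = 2: f ≡ 0 at y ∈ {0, 1}; g ≡ 0 at y ∈ {3}; common: ∅.
  x = 3: f ≡ 0 at y ∈ ∅; g ≡ 0 at y ∈ {4}; common: ∅.
  x = 4: f ≡ 0 at y ∈ ∅; g ≡ 0 at y ∈ {0}; common: ∅.
Collecting: common zeros = {(1, 2)}, so the count is 1.
Comparison with the Bézout bound: 1 ≤ 2 = deg(f)·deg(g), as expected for curves with no common component (the affine F_5-count falls short of the bound because intersections may lie at infinity, over extension fields, or carry multiplicity).


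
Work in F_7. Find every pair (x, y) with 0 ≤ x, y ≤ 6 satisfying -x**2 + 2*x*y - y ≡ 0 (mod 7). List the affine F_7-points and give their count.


Affine F_7-points: {(0, 0), (1, 1), (2, 6), (3, 6), (5, 2), (6, 2)}; count = 6.

For each of the 49 pairs (x, y) ∈ F_7², evaluate f(x, y) mod 7. Record the zeros.
  x = 0: [0↦0, 1↦6, 2↦5, 3↦4, 4↦3, 5↦2, 6↦1]  zeros at y ∈ {0}
  x = 1: [0↦6, 1↦0, 2↦1, 3↦2, 4↦3, 5↦4, 6↦5]  zeros at y ∈ {1}
  x = 2: [0↦3, 1↦6, 2↦2, 3↦5, 4↦1, 5↦4, 6↦0]  zeros at y ∈ {6}
  x = 3: [0↦5, 1↦3, 2↦1, 3↦6, 4↦4, 5↦2, 6↦0]  zeros at y ∈ {6}
  x = 4: [0↦5, 1↦5, 2↦5, 3↦5, 4↦5, 5↦5, 6↦5]  zeros at y ∈ ∅
  x = 5: [0↦3, 1↦5, 2↦0, 3↦2, 4↦4, 5↦6, 6↦1]  zeros at y ∈ {2}
  x = 6: [0↦6, 1↦3, 2↦0, 3↦4, 4↦1, 5↦5, 6↦2]  zeros at y ∈ {2}
Collecting zeros: affine points = {(0, 0), (1, 1), (2, 6), (3, 6), (5, 2), (6, 2)}.
Total count |C(F_7)_aff| = 6.


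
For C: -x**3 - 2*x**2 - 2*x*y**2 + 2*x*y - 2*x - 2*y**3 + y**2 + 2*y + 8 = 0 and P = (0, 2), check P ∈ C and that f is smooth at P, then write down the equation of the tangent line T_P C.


Tangent line at P: -6*x - 18*y + 36 = 0.

Step 1: f(0, 2) = 0, so P lies on C.
Step 2: partial derivatives
  f_x(x, y) = -3*x**2 - 4*x - 2*y**2 + 2*y - 2, f_y(x, y) = -4*x*y + 2*x - 6*y**2 + 2*y + 2.
  f_x(P) = -6, f_y(P) = -18 (gradient nonzero, so P is smooth).
Step 3: tangent line at P: -6·(x − 0) + -18·(y − 2) = 0.
Expanding: -6*x - 18*y + 36 = 0.


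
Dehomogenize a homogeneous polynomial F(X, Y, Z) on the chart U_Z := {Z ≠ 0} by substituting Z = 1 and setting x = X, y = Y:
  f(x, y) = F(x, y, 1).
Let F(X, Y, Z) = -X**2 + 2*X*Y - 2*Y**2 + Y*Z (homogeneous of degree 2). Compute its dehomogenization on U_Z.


f(x, y) = -x**2 + 2*x*y - 2*y**2 + y

On U_Z we set Z = 1. Each monomial c·X^i·Y^j·Z^k in F becomes c·x^i·y^j·1^k = c·x^i·y^j.
Substituting Z = 1: F(X, Y, 1) = -x**2 + 2*x*y - 2*y**2 + y.
Note: deg(f) ≤ deg(F) = 2; strict inequality happens when F is divisible by Z (lost terms).


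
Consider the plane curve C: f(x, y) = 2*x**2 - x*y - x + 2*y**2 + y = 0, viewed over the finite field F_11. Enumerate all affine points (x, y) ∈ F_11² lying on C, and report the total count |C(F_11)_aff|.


Affine F_11-points: {(0, 0), (0, 5), (1, 4), (1, 7), (3, 5), (3, 7), (4, 8), (4, 10), (6, 0), (6, 8), (7, 4), (7, 10)}; count = 12.

For each of the 121 pairs (x, y) ∈ F_11², evaluate f(x, y) mod 11. Record the zeros.
  x = 0: [0↦0, 1↦3, 2↦10, 3↦10, 4↦3, 5↦0, 6↦1, 7↦6, 8↦4, 9↦6, 10↦1]  zeros at y ∈ {0, 5}
  x = 1: [0↦1, 1↦3, 2↦9, 3↦8, 4↦0, 5↦7, 6↦7, 7↦0, 8↦8, 9↦9, 10↦3]  zeros at y ∈ {4, 7}
  x = 2: [0↦6, 1↦7, 2↦1, 3↦10, 4↦1, 5↦7, 6↦6, 7↦9, 8↦5, 9↦5, 10↦9]  zeros at y ∈ ∅
  x = 3: [0↦4, 1↦4, 2↦8, 3↦5, 4↦6, 5↦0, 6↦9, 7↦0, 8↦6, 9↦5, 10↦8]  zeros at y ∈ {5, 7}
  x = 4: [0↦6, 1↦5, 2↦8, 3↦4, 4↦4, 5↦8, 6↦5, 7↦6, 8↦0, 9↦9, 10↦0]  zeros at y ∈ {8, 10}
  x = 5: [0↦1, 1↦10, 2↦1, 3↦7, 4↦6, 5↦9, 6↦5, 7↦5, 8↦9, 9↦6, 10↦7]  zeros at y ∈ ∅
  x = 6: [0↦0, 1↦8, 2↦9, 3↦3, 4↦1, 5↦3, 6↦9, 7↦8, 8↦0, 9↦7, 10↦7]  zeros at y ∈ {0, 8}
  x = 7: [0↦3, 1↦10, 2↦10, 3↦3, 4↦0, 5↦1, 6↦6, 7↦4, 8↦6, 9↦1, 10↦0]  zeros at y ∈ {4, 10}
  x = 8: [0↦10, 1↦5, 2↦4, 3↦7, 4↦3, 5↦3, 6↦7, 7↦4, 8↦5, 9↦10, 10↦8]  zeros at y ∈ ∅
  x = 9: [0↦10, 1↦4, 2↦2, 3↦4, 4↦10, 5↦9, 6↦1, 7↦8, 8↦8, 9↦1, 10↦9]  zeros at y ∈ ∅
  x = 10: [0↦3, 1↦7, 2↦4, 3↦5, 4↦10, 5↦8, 6↦10, 7↦5, 8↦4, 9↦7, 10↦3]  zeros at y ∈ ∅
Collecting zeros: affine points = {(0, 0), (0, 5), (1, 4), (1, 7), (3, 5), (3, 7), (4, 8), (4, 10), (6, 0), (6, 8), (7, 4), (7, 10)}.
Total count |C(F_11)_aff| = 12.


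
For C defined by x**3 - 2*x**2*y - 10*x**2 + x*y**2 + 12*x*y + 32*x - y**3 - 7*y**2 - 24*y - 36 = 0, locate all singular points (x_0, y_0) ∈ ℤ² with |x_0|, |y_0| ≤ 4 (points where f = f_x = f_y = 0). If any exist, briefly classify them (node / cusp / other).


Singular points: {(2, -2)}; classification: cusp.

Compute partial derivatives:
  f_x = 3*x**2 - 4*x*y - 20*x + y**2 + 12*y + 32.
  f_y = -2*x**2 + 2*x*y + 12*x - 3*y**2 - 14*y - 24.
Scan x_0 ∈ {−4, ..., 4}. For each x_0, f_y(x_0, y) is a polynomial in y; find its integer roots y ∈ {−4, ..., 4}, then test f_x and f at those candidates.
  x = -4: f_y(-4, y) = -3*y**2 - 22*y - 104; no integer root y with |y| ≤ 4.
  x = -3: f_y(-3, y) = -3*y**2 - 20*y - 78; no integer root y with |y| ≤ 4.
  x = -2: f_y(-2, y) = -3*y**2 - 18*y - 56; no integer root y with |y| ≤ 4.
  x = -1: f_y(-1, y) = -3*y**2 - 16*y - 38; no integer root y with |y| ≤ 4.
  x = 0: f_y(0, y) = -3*y**2 - 14*y - 24; no integer root y with |y| ≤ 4.
  x = 1: f_y(1, y) = -3*y**2 - 12*y - 14; no integer root y with |y| ≤ 4.
  x = 2: f_y(2, y) = -3*y**2 - 10*y - 8; vanishes at y ∈ {-2}. (2, -2): f_x = 0, f = 0 — SINGULAR.
  x = 3: f_y(3, y) = -3*y**2 - 8*y - 6; no integer root y with |y| ≤ 4.
  x = 4: f_y(4, y) = -3*y**2 - 6*y - 8; no integer root y with |y| ≤ 4.
Only singular point on the grid: (2, -2).
Classify: substitute x = 2 + u, y = -2 + v and expand: f = u**3 - 2*u**2*v + u*v**2 - v**3 + v**2.
No constant or linear terms (consistent with a singular point). Quadratic part: v**2. Cubic part: u**3 - 2*u**2*v + u*v**2 - v**3.
The quadratic part v**2 is a perfect square, so there is a single (double) tangent line v = 0, i.e. y = -2. Restricting the cubic part to that line (v = 0) leaves u**3 ≠ 0, so f is not divisible by v and the branch is v² ≈ -u**3 to lowest order — this is a cusp.
Classification: cusp.


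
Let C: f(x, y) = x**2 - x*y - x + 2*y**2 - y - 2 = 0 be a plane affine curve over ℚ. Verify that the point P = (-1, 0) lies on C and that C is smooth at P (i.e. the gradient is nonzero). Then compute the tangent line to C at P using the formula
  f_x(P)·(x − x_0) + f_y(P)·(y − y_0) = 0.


Tangent line at P: -3*x - 3 = 0.

Step 1: f(-1, 0) = 0, so P lies on C.
Step 2: partial derivatives
  f_x(x, y) = 2*x - y - 1, f_y(x, y) = -x + 4*y - 1.
  f_x(P) = -3, f_y(P) = 0 (gradient nonzero, so P is smooth).
Step 3: tangent line at P: -3·(x − -1) + 0·(y − 0) = 0.
Expanding: -3*x - 3 = 0.


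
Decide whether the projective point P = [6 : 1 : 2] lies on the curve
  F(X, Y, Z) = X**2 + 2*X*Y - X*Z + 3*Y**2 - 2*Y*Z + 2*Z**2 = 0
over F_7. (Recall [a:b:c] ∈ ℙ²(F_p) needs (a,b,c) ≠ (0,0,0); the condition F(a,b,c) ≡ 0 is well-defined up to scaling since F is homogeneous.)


F(6,1,2) ≡ 1 (mod 7); P is NOT on the curve.

Evaluate F(6, 1, 2) term-by-term (mod 7).
  X**2 ↦ 1·36·1·1 = 36
  2*X*Y ↦ 2·6·1·1 = 12
  -X*Z ↦ -1·6·1·2 = -12
  3*Y**2 ↦ 3·1·1·1 = 3
  -2*Y*Z ↦ -2·1·1·2 = -4
  2*Z**2 ↦ 2·1·1·4 = 8
Sum: F(6, 1, 2) = (36) + (12) + (-12) + (3) + (-4) + (8) = 43.
Reducing mod 7: 43 ≡ 1 (mod 7).
Since F(a, b, c) ≡ 1 ≠ 0 (mod 7), P does NOT lie on the curve.


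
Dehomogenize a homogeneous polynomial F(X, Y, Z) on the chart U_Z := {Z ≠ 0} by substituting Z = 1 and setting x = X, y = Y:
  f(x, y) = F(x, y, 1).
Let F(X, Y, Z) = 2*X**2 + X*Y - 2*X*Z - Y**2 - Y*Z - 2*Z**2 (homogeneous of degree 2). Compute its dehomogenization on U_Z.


f(x, y) = 2*x**2 + x*y - 2*x - y**2 - y - 2

On U_Z we set Z = 1. Each monomial c·X^i·Y^j·Z^k in F becomes c·x^i·y^j·1^k = c·x^i·y^j.
Substituting Z = 1: F(X, Y, 1) = 2*x**2 + x*y - 2*x - y**2 - y - 2.
Note: deg(f) ≤ deg(F) = 2; strict inequality happens when F is divisible by Z (lost terms).


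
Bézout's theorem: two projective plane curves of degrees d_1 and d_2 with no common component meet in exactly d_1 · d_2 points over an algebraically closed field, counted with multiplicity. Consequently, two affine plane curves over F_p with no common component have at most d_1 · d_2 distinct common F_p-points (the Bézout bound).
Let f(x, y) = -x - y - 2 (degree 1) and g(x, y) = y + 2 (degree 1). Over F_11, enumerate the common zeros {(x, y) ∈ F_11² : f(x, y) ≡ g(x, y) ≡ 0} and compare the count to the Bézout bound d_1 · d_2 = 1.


Common zeros: {(0, 9)}; count = 1; Bézout bound = 1.

deg(f) = 1, deg(g) = 1, so Bézout bound = 1.
Scan x ∈ F_11. For each x, list the y ∈ F_11 with f(x, y) ≡ 0 and those with g(x, y) ≡ 0 (mod 11); the common zeros in that column are the intersection.
  x = 0: f ≡ 0 at y ∈ {9}; g ≡ 0 at y ∈ {9}; common: {9}.
  x = 1: f ≡ 0 at y ∈ {8}; g ≡ 0 at y ∈ {9}; common: ∅.
  x = 2: f ≡ 0 at y ∈ {7}; g ≡ 0 at y ∈ {9}; common: ∅.
  x = 3: f ≡ 0 at y ∈ {6}; g ≡ 0 at y ∈ {9}; common: ∅.
  x = 4: f ≡ 0 at y ∈ {5}; g ≡ 0 at y ∈ {9}; common: ∅.
  x = 5: f ≡ 0 at y ∈ {4}; g ≡ 0 at y ∈ {9}; common: ∅.
  x = 6: f ≡ 0 at y ∈ {3}; g ≡ 0 at y ∈ {9}; common: ∅.
  x = 7: f ≡ 0 at y ∈ {2}; g ≡ 0 at y ∈ {9}; common: ∅.
  x = 8: f ≡ 0 at y ∈ {1}; g ≡ 0 at y ∈ {9}; common: ∅.
  x = 9: f ≡ 0 at y ∈ {0}; g ≡ 0 at y ∈ {9}; common: ∅.
  x = 10: f ≡ 0 at y ∈ {10}; g ≡ 0 at y ∈ {9}; common: ∅.
Collecting: common zeros = {(0, 9)}, so the count is 1.
Comparison with the Bézout bound: 1 ≤ 1 = deg(f)·deg(g), as expected for curves with no common component (the bound is attained).


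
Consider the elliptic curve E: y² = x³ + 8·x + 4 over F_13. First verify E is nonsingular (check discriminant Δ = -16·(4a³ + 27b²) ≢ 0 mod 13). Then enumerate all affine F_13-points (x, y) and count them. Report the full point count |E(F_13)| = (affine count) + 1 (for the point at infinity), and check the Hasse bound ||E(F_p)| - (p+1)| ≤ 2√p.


Affine points = {(0, 2), (0, 11), (1, 0), (3, 4), (3, 9), (4, 3), (4, 10), (5, 0), (7, 0), (9, 5), (9, 8)}; affine count = 11; |E(F_13)| = 12.

Discriminant check: Δ ∝ 4a³ + 27b² = 4·8³ + 27·4² = 4·512 + 27·16 ≡ 10 (mod 13). Nonzero ⇒ E is nonsingular.
For each x ∈ F_13, compute rhs = x³ + 8·x + 4 mod 13, then count y ∈ F_13 with y² ≡ rhs.
  x = 0: rhs = 4, matching y values: 2, 11 (2 points).
  x = 1: rhs = 0, matching y values: 0 (1 points).
  x = 2: rhs = 2, matching y values: none (0 points).
  x = 3: rhs = 3, matching y values: 4, 9 (2 points).
  x = 4: rhs = 9, matching y values: 3, 10 (2 points).
  x = 5: rhs = 0, matching y values: 0 (1 points).
  x = 6: rhs = 8, matching y values: none (0 points).
  x = 7: rhs = 0, matching y values: 0 (1 points).
  x = 8: rhs = 8, matching y values: none (0 points).
  x = 9: rhs = 12, matching y values: 5, 8 (2 points).
  x = 10: rhs = 5, matching y values: none (0 points).
  x = 11: rhs = 6, matching y values: none (0 points).
  x = 12: rhs = 8, matching y values: none (0 points).
Total affine count: 11.
Full point count |E(F_13)| = 11 + 1 = 12.
Hasse bound: |12 − (13+1)| = |-2| = 2 ≤ 2√13 ≈ 7.2111 ✓.


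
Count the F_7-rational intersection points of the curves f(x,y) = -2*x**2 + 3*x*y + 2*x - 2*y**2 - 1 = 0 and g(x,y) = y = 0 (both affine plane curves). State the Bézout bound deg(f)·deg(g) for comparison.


Common zeros: ∅; count = 0; Bézout bound = 2.

deg(f) = 2, deg(g) = 1, so Bézout bound = 2.
Scan x ∈ F_7. For each x, list the y ∈ F_7 with f(x, y) ≡ 0 and those with g(x, y) ≡ 0 (mod 7); the common zeros in that column are the intersection.
  x = 0: f ≡ 0 at y ∈ ∅; g ≡ 0 at y ∈ {0}; common: ∅.
  x = 1: f ≡ 0 at y ∈ {1, 4}; g ≡ 0 at y ∈ {0}; common: ∅.
  x = 2: f ≡ 0 at y ∈ ∅; g ≡ 0 at y ∈ {0}; common: ∅.
  x = 3: f ≡ 0 at y ∈ ∅; g ≡ 0 at y ∈ {0}; common: ∅.
  x = 4: f ≡ 0 at y ∈ {3}; g ≡ 0 at y ∈ {0}; common: ∅.
  x = 5: f ≡ 0 at y ∈ {1, 3}; g ≡ 0 at y ∈ {0}; common: ∅.
  x = 6: f ≡ 0 at y ∈ {4, 5}; g ≡ 0 at y ∈ {0}; common: ∅.
Collecting: common zeros = ∅, so the count is 0.
Comparison with the Bézout bound: 0 ≤ 2 = deg(f)·deg(g), as expected for curves with no common component (the affine F_7-count falls short of the bound because intersections may lie at infinity, over extension fields, or carry multiplicity).


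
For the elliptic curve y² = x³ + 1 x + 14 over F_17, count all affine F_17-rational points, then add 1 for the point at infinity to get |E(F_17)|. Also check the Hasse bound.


Affine points = {(1, 4), (1, 13), (5, 5), (5, 12), (6, 7), (6, 10), (9, 2), (9, 15), (10, 2), (10, 15), (11, 8), (11, 9), (14, 1), (14, 16), (15, 2), (15, 15)}; affine count = 16; |E(F_17)| = 17.

Discriminant check: Δ ∝ 4a³ + 27b² = 4·1³ + 27·14² = 4·1 + 27·196 ≡ 9 (mod 17). Nonzero ⇒ E is nonsingular.
For each x ∈ F_17, compute rhs = x³ + 1·x + 14 mod 17, then count y ∈ F_17 with y² ≡ rhs.
  x = 0: rhs = 14, matching y values: none (0 points).
  x = 1: rhs = 16, matching y values: 4, 13 (2 points).
  x = 2: rhs = 7, matching y values: none (0 points).
  x = 3: rhs = 10, matching y values: none (0 points).
  x = 4: rhs = 14, matching y values: none (0 points).
  x = 5: rhs = 8, matching y values: 5, 12 (2 points).
  x = 6: rhs = 15, matching y values: 7, 10 (2 points).
  x = 7: rhs = 7, matching y values: none (0 points).
  x = 8: rhs = 7, matching y values: none (0 points).
  x = 9: rhs = 4, matching y values: 2, 15 (2 points).
  x = 10: rhs = 4, matching y values: 2, 15 (2 points).
  x = 11: rhs = 13, matching y values: 8, 9 (2 points).
  x = 12: rhs = 3, matching y values: none (0 points).
  x = 13: rhs = 14, matching y values: none (0 points).
  x = 14: rhs = 1, matching y values: 1, 16 (2 points).
  x = 15: rhs = 4, matching y values: 2, 15 (2 points).
  x = 16: rhs = 12, matching y values: none (0 points).
Total affine count: 16.
Full point count |E(F_17)| = 16 + 1 = 17.
Hasse bound: |17 − (17+1)| = |-1| = 1 ≤ 2√17 ≈ 8.2462 ✓.


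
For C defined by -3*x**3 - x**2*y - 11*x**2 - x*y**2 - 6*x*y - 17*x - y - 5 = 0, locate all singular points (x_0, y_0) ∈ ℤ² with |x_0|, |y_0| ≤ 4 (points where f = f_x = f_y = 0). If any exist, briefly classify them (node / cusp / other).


Singular points: {(-1, -2)}; classification: cusp.

Compute partial derivatives:
  f_x = -9*x**2 - 2*x*y - 22*x - y**2 - 6*y - 17.
  f_y = -x**2 - 2*x*y - 6*x - 1.
Scan x_0 ∈ {−4, ..., 4}. For each x_0, f_y(x_0, y) is a polynomial in y; find its integer roots y ∈ {−4, ..., 4}, then test f_x and f at those candidates.
  x = -4: f_y(-4, y) = 8*y + 7; no integer root y with |y| ≤ 4.
  x = -3: f_y(-3, y) = 6*y + 8; no integer root y with |y| ≤ 4.
  x = -2: f_y(-2, y) = 4*y + 7; no integer root y with |y| ≤ 4.
  x = -1: f_y(-1, y) = 2*y + 4; vanishes at y ∈ {-2}. (-1, -2): f_x = 0, f = 0 — SINGULAR.
  x = 0: f_y(0, y) = -1; no integer root y with |y| ≤ 4.
  x = 1: f_y(1, y) = -2*y - 8; vanishes at y ∈ {-4}. (1, -4): f_x = -32 ≠ 0.
  x = 2: f_y(2, y) = -4*y - 17; no integer root y with |y| ≤ 4.
  x = 3: f_y(3, y) = -6*y - 28; no integer root y with |y| ≤ 4.
  x = 4: f_y(4, y) = -8*y - 41; no integer root y with |y| ≤ 4.
Only singular point on the grid: (-1, -2).
Classify: substitute x = -1 + u, y = -2 + v and expand: f = -3*u**3 - u**2*v - u*v**2 + v**2.
No constant or linear terms (consistent with a singular point). Quadratic part: v**2. Cubic part: -3*u**3 - u**2*v - u*v**2.
The quadratic part v**2 is a perfect square, so there is a single (double) tangent line v = 0, i.e. y = -2. Restricting the cubic part to that line (v = 0) leaves -3*u**3 ≠ 0, so f is not divisible by v and the branch is v² ≈ 3*u**3 to lowest order — this is a cusp.
Classification: cusp.


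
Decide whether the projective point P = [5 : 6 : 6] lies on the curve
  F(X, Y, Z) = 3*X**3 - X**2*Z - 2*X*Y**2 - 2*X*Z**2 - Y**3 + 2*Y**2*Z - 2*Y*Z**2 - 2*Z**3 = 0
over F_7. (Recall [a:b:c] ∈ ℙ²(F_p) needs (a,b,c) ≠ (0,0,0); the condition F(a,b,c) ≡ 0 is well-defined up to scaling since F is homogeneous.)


F(5,6,6) ≡ 5 (mod 7); P is NOT on the curve.

Evaluate F(5, 6, 6) term-by-term (mod 7).
  3*X**3 ↦ 3·125·1·1 = 375
  -X**2*Z ↦ -1·25·1·6 = -150
  -2*X*Y**2 ↦ -2·5·36·1 = -360
  -2*X*Z**2 ↦ -2·5·1·36 = -360
  -Y**3 ↦ -1·1·216·1 = -216
  2*Y**2*Z ↦ 2·1·36·6 = 432
  -2*Y*Z**2 ↦ -2·1·6·36 = -432
  -2*Z**3 ↦ -2·1·1·216 = -432
Sum: F(5, 6, 6) = (375) + (-150) + (-360) + (-360) + (-216) + (432) + (-432) + (-432) = -1143.
Reducing mod 7: -1143 ≡ 5 (mod 7).
Since F(a, b, c) ≡ 5 ≠ 0 (mod 7), P does NOT lie on the curve.


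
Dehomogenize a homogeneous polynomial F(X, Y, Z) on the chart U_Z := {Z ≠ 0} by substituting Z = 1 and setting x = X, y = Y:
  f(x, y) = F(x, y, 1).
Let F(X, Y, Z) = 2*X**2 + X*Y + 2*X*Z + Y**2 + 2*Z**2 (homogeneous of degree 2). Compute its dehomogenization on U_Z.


f(x, y) = 2*x**2 + x*y + 2*x + y**2 + 2

On U_Z we set Z = 1. Each monomial c·X^i·Y^j·Z^k in F becomes c·x^i·y^j·1^k = c·x^i·y^j.
Substituting Z = 1: F(X, Y, 1) = 2*x**2 + x*y + 2*x + y**2 + 2.
Note: deg(f) ≤ deg(F) = 2; strict inequality happens when F is divisible by Z (lost terms).


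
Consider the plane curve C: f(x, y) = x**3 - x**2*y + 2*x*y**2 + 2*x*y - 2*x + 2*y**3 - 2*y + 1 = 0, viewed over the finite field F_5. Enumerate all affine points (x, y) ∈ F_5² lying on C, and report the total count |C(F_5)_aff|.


Affine F_5-points: {(1, 0), (2, 0), (3, 1), (3, 3), (4, 2)}; count = 5.

For each of the 25 pairs (x, y) ∈ F_5², evaluate f(x, y) mod 5. Record the zeros.
  x = 0: [0↦1, 1↦1, 2↦3, 3↦4, 4↦1]  zeros at y ∈ ∅
  x = 1: [0↦0, 1↦3, 2↦2, 3↦4, 4↦1]  zeros at y ∈ {0}
  x = 2: [0↦0, 1↦4, 2↦3, 3↦4, 4↦4]  zeros at y ∈ {0}
  x = 3: [0↦2, 1↦0, 2↦2, 3↦0, 4↦1]  zeros at y ∈ {1, 3}
  x = 4: [0↦2, 1↦2, 2↦0, 3↦3, 4↦3]  zeros at y ∈ {2}
Collecting zeros: affine points = {(1, 0), (2, 0), (3, 1), (3, 3), (4, 2)}.
Total count |C(F_5)_aff| = 5.


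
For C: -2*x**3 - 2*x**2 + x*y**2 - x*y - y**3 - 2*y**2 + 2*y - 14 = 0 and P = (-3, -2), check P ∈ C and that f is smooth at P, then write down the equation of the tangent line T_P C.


Tangent line at P: -36*x + 13*y - 82 = 0.

Step 1: f(-3, -2) = 0, so P lies on C.
Step 2: partial derivatives
  f_x(x, y) = -6*x**2 - 4*x + y**2 - y, f_y(x, y) = 2*x*y - x - 3*y**2 - 4*y + 2.
  f_x(P) = -36, f_y(P) = 13 (gradient nonzero, so P is smooth).
Step 3: tangent line at P: -36·(x − -3) + 13·(y − -2) = 0.
Expanding: -36*x + 13*y - 82 = 0.


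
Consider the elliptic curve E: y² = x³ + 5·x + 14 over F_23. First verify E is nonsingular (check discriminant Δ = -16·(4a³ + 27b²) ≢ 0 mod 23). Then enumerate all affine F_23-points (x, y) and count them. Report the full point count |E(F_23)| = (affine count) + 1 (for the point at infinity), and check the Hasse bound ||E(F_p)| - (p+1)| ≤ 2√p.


Affine points = {(2, 3), (2, 20), (4, 11), (4, 12), (5, 7), (5, 16), (7, 1), (7, 22), (9, 11), (9, 12), (10, 11), (10, 12), (12, 10), (12, 13), (16, 2), (16, 21), (18, 5), (18, 18), (20, 8), (20, 15), (22, 10), (22, 13)}; affine count = 22; |E(F_23)| = 23.

Discriminant check: Δ ∝ 4a³ + 27b² = 4·5³ + 27·14² = 4·125 + 27·196 ≡ 19 (mod 23). Nonzero ⇒ E is nonsingular.
For each x ∈ F_23, compute rhs = x³ + 5·x + 14 mod 23, then count y ∈ F_23 with y² ≡ rhs.
  x = 0: rhs = 14, matching y values: none (0 points).
  x = 1: rhs = 20, matching y values: none (0 points).
  x = 2: rhs = 9, matching y values: 3, 20 (2 points).
  x = 3: rhs = 10, matching y values: none (0 points).
  x = 4: rhs = 6, matching y values: 11, 12 (2 points).
  x = 5: rhs = 3, matching y values: 7, 16 (2 points).
  x = 6: rhs = 7, matching y values: none (0 points).
  x = 7: rhs = 1, matching y values: 1, 22 (2 points).
  x = 8: rhs = 14, matching y values: none (0 points).
  x = 9: rhs = 6, matching y values: 11, 12 (2 points).
  x = 10: rhs = 6, matching y values: 11, 12 (2 points).
  x = 11: rhs = 20, matching y values: none (0 points).
  x = 12: rhs = 8, matching y values: 10, 13 (2 points).
  x = 13: rhs = 22, matching y values: none (0 points).
  x = 14: rhs = 22, matching y values: none (0 points).
  x = 15: rhs = 14, matching y values: none (0 points).
  x = 16: rhs = 4, matching y values: 2, 21 (2 points).
  x = 17: rhs = 21, matching y values: none (0 points).
  x = 18: rhs = 2, matching y values: 5, 18 (2 points).
  x = 19: rhs = 22, matching y values: none (0 points).
  x = 20: rhs = 18, matching y values: 8, 15 (2 points).
  x = 21: rhs = 19, matching y values: none (0 points).
  x = 22: rhs = 8, matching y values: 10, 13 (2 points).
Total affine count: 22.
Full point count |E(F_23)| = 22 + 1 = 23.
Hasse bound: |23 − (23+1)| = |-1| = 1 ≤ 2√23 ≈ 9.5917 ✓.


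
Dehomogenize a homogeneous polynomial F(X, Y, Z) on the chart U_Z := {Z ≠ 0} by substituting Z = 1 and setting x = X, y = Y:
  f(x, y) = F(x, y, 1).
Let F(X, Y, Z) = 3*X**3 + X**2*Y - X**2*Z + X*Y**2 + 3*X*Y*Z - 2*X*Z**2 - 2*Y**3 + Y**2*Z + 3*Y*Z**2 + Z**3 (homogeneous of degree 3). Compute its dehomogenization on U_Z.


f(x, y) = 3*x**3 + x**2*y - x**2 + x*y**2 + 3*x*y - 2*x - 2*y**3 + y**2 + 3*y + 1

On U_Z we set Z = 1. Each monomial c·X^i·Y^j·Z^k in F becomes c·x^i·y^j·1^k = c·x^i·y^j.
Substituting Z = 1: F(X, Y, 1) = 3*x**3 + x**2*y - x**2 + x*y**2 + 3*x*y - 2*x - 2*y**3 + y**2 + 3*y + 1.
Note: deg(f) ≤ deg(F) = 3; strict inequality happens when F is divisible by Z (lost terms).


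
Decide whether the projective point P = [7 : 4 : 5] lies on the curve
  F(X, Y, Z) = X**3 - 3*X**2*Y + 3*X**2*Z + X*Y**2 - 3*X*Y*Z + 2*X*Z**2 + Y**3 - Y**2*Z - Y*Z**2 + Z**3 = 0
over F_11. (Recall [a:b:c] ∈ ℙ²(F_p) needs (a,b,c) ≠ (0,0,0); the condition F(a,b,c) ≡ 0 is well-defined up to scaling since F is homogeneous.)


F(7,4,5) ≡ 2 (mod 11); P is NOT on the curve.

Evaluate F(7, 4, 5) term-by-term (mod 11).
  X**3 ↦ 1·343·1·1 = 343
  -3*X**2*Y ↦ -3·49·4·1 = -588
  3*X**2*Z ↦ 3·49·1·5 = 735
  X*Y**2 ↦ 1·7·16·1 = 112
  -3*X*Y*Z ↦ -3·7·4·5 = -420
  2*X*Z**2 ↦ 2·7·1·25 = 350
  Y**3 ↦ 1·1·64·1 = 64
  -Y**2*Z ↦ -1·1·16·5 = -80
  -Y*Z**2 ↦ -1·1·4·25 = -100
  Z**3 ↦ 1·1·1·125 = 125
Sum: F(7, 4, 5) = (343) + (-588) + (735) + (112) + (-420) + (350) + (64) + (-80) + (-100) + (125) = 541.
Reducing mod 11: 541 ≡ 2 (mod 11).
Since F(a, b, c) ≡ 2 ≠ 0 (mod 11), P does NOT lie on the curve.


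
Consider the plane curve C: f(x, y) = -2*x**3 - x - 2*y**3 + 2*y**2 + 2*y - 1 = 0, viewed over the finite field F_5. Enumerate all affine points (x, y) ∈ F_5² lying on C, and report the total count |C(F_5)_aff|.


Affine F_5-points: {(0, 2)}; count = 1.

For each of the 25 pairs (x, y) ∈ F_5², evaluate f(x, y) mod 5. Record the zeros.
  x = 0: [0↦4, 1↦1, 2↦0, 3↦4, 4↦1]  zeros at y ∈ {2}
  x = 1: [0↦1, 1↦3, 2↦2, 3↦1, 4↦3]  zeros at y ∈ ∅
  x = 2: [0↦1, 1↦3, 2↦2, 3↦1, 4↦3]  zeros at y ∈ ∅
  x = 3: [0↦2, 1↦4, 2↦3, 3↦2, 4↦4]  zeros at y ∈ ∅
  x = 4: [0↦2, 1↦4, 2↦3, 3↦2, 4↦4]  zeros at y ∈ ∅
Collecting zeros: affine points = {(0, 2)}.
Total count |C(F_5)_aff| = 1.


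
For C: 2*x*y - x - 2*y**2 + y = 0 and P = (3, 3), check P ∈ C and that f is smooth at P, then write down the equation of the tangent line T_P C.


Tangent line at P: 5*x - 5*y = 0.

Step 1: f(3, 3) = 0, so P lies on C.
Step 2: partial derivatives
  f_x(x, y) = 2*y - 1, f_y(x, y) = 2*x - 4*y + 1.
  f_x(P) = 5, f_y(P) = -5 (gradient nonzero, so P is smooth).
Step 3: tangent line at P: 5·(x − 3) + -5·(y − 3) = 0.
Expanding: 5*x - 5*y = 0.


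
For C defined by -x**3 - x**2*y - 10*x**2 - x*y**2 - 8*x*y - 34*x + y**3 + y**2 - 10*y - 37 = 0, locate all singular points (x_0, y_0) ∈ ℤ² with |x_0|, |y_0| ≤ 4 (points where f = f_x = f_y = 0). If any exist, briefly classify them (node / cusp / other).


Singular points: {(-3, -1)}; classification: cusp.

Compute partial derivatives:
  f_x = -3*x**2 - 2*x*y - 20*x - y**2 - 8*y - 34.
  f_y = -x**2 - 2*x*y - 8*x + 3*y**2 + 2*y - 10.
Scan x_0 ∈ {−4, ..., 4}. For each x_0, f_y(x_0, y) is a polynomial in y; find its integer roots y ∈ {−4, ..., 4}, then test f_x and f at those candidates.
  x = -4: f_y(-4, y) = 3*y**2 + 10*y + 6; no integer root y with |y| ≤ 4.
  x = -3: f_y(-3, y) = 3*y**2 + 8*y + 5; vanishes at y ∈ {-1}. (-3, -1): f_x = 0, f = 0 — SINGULAR.
  x = -2: f_y(-2, y) = 3*y**2 + 6*y + 2; no integer root y with |y| ≤ 4.
  x = -1: f_y(-1, y) = 3*y**2 + 4*y - 3; no integer root y with |y| ≤ 4.
  x = 0: f_y(0, y) = 3*y**2 + 2*y - 10; no integer root y with |y| ≤ 4.
  x = 1: f_y(1, y) = 3*y**2 - 19; no integer root y with |y| ≤ 4.
  x = 2: f_y(2, y) = 3*y**2 - 2*y - 30; no integer root y with |y| ≤ 4.
  x = 3: f_y(3, y) = 3*y**2 - 4*y - 43; no integer root y with |y| ≤ 4.
  x = 4: f_y(4, y) = 3*y**2 - 6*y - 58; no integer root y with |y| ≤ 4.
Only singular point on the grid: (-3, -1).
Classify: substitute x = -3 + u, y = -1 + v and expand: f = -u**3 - u**2*v - u*v**2 + v**3 + v**2.
No constant or linear terms (consistent with a singular point). Quadratic part: v**2. Cubic part: -u**3 - u**2*v - u*v**2 + v**3.
The quadratic part v**2 is a perfect square, so there is a single (double) tangent line v = 0, i.e. y = -1. Restricting the cubic part to that line (v = 0) leaves -u**3 ≠ 0, so f is not divisible by v and the branch is v² ≈ u**3 to lowest order — this is a cusp.
Classification: cusp.


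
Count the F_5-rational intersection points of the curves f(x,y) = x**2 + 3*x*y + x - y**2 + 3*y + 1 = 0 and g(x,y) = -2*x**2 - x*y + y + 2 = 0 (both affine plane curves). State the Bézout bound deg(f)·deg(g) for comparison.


Common zeros: ∅; count = 0; Bézout bound = 4.

deg(f) = 2, deg(g) = 2, so Bézout bound = 4.
Scan x ∈ F_5. For each x, list the y ∈ F_5 with f(x, y) ≡ 0 and those with g(x, y) ≡ 0 (mod 5); the common zeros in that column are the intersection.
  x = 0: f ≡ 0 at y ∈ ∅; g ≡ 0 at y ∈ {3}; common: ∅.
  x = 1: f ≡ 0 at y ∈ ∅; g ≡ 0 at y ∈ {0, 1, 2, 3, 4}; common: ∅.
  x = 2: f ≡ 0 at y ∈ {1, 3}; g ≡ 0 at y ∈ {4}; common: ∅.
  x = 3: f ≡ 0 at y ∈ {3, 4}; g ≡ 0 at y ∈ {2}; common: ∅.
  x = 4: f ≡ 0 at y ∈ {1, 4}; g ≡ 0 at y ∈ {0}; common: ∅.
Collecting: common zeros = ∅, so the count is 0.
Comparison with the Bézout bound: 0 ≤ 4 = deg(f)·deg(g), as expected for curves with no common component (the affine F_5-count falls short of the bound because intersections may lie at infinity, over extension fields, or carry multiplicity).


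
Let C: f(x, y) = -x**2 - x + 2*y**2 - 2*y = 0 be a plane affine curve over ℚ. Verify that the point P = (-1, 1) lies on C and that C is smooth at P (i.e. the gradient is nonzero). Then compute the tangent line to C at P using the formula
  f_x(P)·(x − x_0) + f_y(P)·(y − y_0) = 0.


Tangent line at P: x + 2*y - 1 = 0.

Step 1: f(-1, 1) = 0, so P lies on C.
Step 2: partial derivatives
  f_x(x, y) = -2*x - 1, f_y(x, y) = 4*y - 2.
  f_x(P) = 1, f_y(P) = 2 (gradient nonzero, so P is smooth).
Step 3: tangent line at P: 1·(x − -1) + 2·(y − 1) = 0.
Expanding: x + 2*y - 1 = 0.


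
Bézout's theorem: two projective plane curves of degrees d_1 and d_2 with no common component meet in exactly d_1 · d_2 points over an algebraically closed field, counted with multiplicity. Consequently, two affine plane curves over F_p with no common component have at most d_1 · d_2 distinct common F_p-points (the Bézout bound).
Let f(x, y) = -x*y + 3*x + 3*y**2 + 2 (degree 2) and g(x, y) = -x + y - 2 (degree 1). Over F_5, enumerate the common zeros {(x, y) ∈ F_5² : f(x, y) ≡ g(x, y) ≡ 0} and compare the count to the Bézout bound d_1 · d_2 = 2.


Common zeros: ∅; count = 0; Bézout bound = 2.

deg(f) = 2, deg(g) = 1, so Bézout bound = 2.
Scan x ∈ F_5. For each x, list the y ∈ F_5 with f(x, y) ≡ 0 and those with g(x, y) ≡ 0 (mod 5); the common zeros in that column are the intersection.
  x = 0: f ≡ 0 at y ∈ {1, 4}; g ≡ 0 at y ∈ {2}; common: ∅.
  x = 1: f ≡ 0 at y ∈ {0, 2}; g ≡ 0 at y ∈ {3}; common: ∅.
  x = 2: f ≡ 0 at y ∈ ∅; g ≡ 0 at y ∈ {4}; common: ∅.
  x = 3: f ≡ 0 at y ∈ ∅; g ≡ 0 at y ∈ {0}; common: ∅.
  x = 4: f ≡ 0 at y ∈ ∅; g ≡ 0 at y ∈ {1}; common: ∅.
Collecting: common zeros = ∅, so the count is 0.
Comparison with the Bézout bound: 0 ≤ 2 = deg(f)·deg(g), as expected for curves with no common component (the affine F_5-count falls short of the bound because intersections may lie at infinity, over extension fields, or carry multiplicity).


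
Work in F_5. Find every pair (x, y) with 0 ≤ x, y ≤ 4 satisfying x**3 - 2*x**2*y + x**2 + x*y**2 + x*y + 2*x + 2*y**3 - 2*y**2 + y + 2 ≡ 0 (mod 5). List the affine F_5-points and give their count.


Affine F_5-points: {(2, 1), (3, 3), (4, 0), (4, 2)}; count = 4.

For each of the 25 pairs (x, y) ∈ F_5², evaluate f(x, y) mod 5. Record the zeros.
  x = 0: [0↦2, 1↦3, 2↦2, 3↦1, 4↦2]  zeros at y ∈ ∅
  x = 1: [0↦1, 1↦2, 2↦3, 3↦1, 4↦3]  zeros at y ∈ ∅
  x = 2: [0↦3, 1↦0, 2↦4, 3↦2, 4↦1]  zeros at y ∈ {1}
  x = 3: [0↦4, 1↦3, 2↦1, 3↦0, 4↦2]  zeros at y ∈ {3}
  x = 4: [0↦0, 1↦2, 2↦0, 3↦1, 4↦2]  zeros at y ∈ {0, 2}
Collecting zeros: affine points = {(2, 1), (3, 3), (4, 0), (4, 2)}.
Total count |C(F_5)_aff| = 4.


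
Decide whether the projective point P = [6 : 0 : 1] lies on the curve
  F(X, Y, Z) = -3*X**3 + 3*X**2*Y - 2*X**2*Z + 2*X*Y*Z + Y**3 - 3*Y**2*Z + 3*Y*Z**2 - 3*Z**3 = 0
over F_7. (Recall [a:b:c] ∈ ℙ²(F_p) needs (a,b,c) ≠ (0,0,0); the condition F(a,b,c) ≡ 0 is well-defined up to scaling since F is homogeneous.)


F(6,0,1) ≡ 5 (mod 7); P is NOT on the curve.

Evaluate F(6, 0, 1) term-by-term (mod 7).
  -3*X**3 ↦ -3·216·1·1 = -648
  3*X**2*Y ↦ 3·36·0·1 = 0
  -2*X**2*Z ↦ -2·36·1·1 = -72
  2*X*Y*Z ↦ 2·6·0·1 = 0
  Y**3 ↦ 1·1·0·1 = 0
  -3*Y**2*Z ↦ -3·1·0·1 = 0
  3*Y*Z**2 ↦ 3·1·0·1 = 0
  -3*Z**3 ↦ -3·1·1·1 = -3
Sum: F(6, 0, 1) = (-648) + (0) + (-72) + (0) + (0) + (0) + (0) + (-3) = -723.
Reducing mod 7: -723 ≡ 5 (mod 7).
Since F(a, b, c) ≡ 5 ≠ 0 (mod 7), P does NOT lie on the curve.


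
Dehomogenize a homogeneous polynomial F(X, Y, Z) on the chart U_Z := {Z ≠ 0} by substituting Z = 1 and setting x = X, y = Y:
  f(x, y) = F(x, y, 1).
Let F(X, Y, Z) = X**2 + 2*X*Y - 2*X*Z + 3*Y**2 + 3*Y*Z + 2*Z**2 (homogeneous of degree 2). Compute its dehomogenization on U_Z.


f(x, y) = x**2 + 2*x*y - 2*x + 3*y**2 + 3*y + 2

On U_Z we set Z = 1. Each monomial c·X^i·Y^j·Z^k in F becomes c·x^i·y^j·1^k = c·x^i·y^j.
Substituting Z = 1: F(X, Y, 1) = x**2 + 2*x*y - 2*x + 3*y**2 + 3*y + 2.
Note: deg(f) ≤ deg(F) = 2; strict inequality happens when F is divisible by Z (lost terms).


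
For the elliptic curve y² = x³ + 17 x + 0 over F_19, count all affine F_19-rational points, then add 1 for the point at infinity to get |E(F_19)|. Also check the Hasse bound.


Affine points = {(0, 0), (2, 2), (2, 17), (5, 1), (5, 18), (7, 5), (7, 14), (10, 7), (10, 12), (11, 6), (11, 13), (13, 9), (13, 10), (15, 1), (15, 18), (16, 6), (16, 13), (18, 1), (18, 18)}; affine count = 19; |E(F_19)| = 20.

Discriminant check: Δ ∝ 4a³ + 27b² = 4·17³ + 27·0² = 4·4913 + 27·0 ≡ 6 (mod 19). Nonzero ⇒ E is nonsingular.
For each x ∈ F_19, compute rhs = x³ + 17·x + 0 mod 19, then count y ∈ F_19 with y² ≡ rhs.
  x = 0: rhs = 0, matching y values: 0 (1 points).
  x = 1: rhs = 18, matching y values: none (0 points).
  x = 2: rhs = 4, matching y values: 2, 17 (2 points).
  x = 3: rhs = 2, matching y values: none (0 points).
  x = 4: rhs = 18, matching y values: none (0 points).
  x = 5: rhs = 1, matching y values: 1, 18 (2 points).
  x = 6: rhs = 14, matching y values: none (0 points).
  x = 7: rhs = 6, matching y values: 5, 14 (2 points).
  x = 8: rhs = 2, matching y values: none (0 points).
  x = 9: rhs = 8, matching y values: none (0 points).
  x = 10: rhs = 11, matching y values: 7, 12 (2 points).
  x = 11: rhs = 17, matching y values: 6, 13 (2 points).
  x = 12: rhs = 13, matching y values: none (0 points).
  x = 13: rhs = 5, matching y values: 9, 10 (2 points).
  x = 14: rhs = 18, matching y values: none (0 points).
  x = 15: rhs = 1, matching y values: 1, 18 (2 points).
  x = 16: rhs = 17, matching y values: 6, 13 (2 points).
  x = 17: rhs = 15, matching y values: none (0 points).
  x = 18: rhs = 1, matching y values: 1, 18 (2 points).
Total affine count: 19.
Full point count |E(F_19)| = 19 + 1 = 20.
Hasse bound: |20 − (19+1)| = |0| = 0 ≤ 2√19 ≈ 8.7178 ✓.


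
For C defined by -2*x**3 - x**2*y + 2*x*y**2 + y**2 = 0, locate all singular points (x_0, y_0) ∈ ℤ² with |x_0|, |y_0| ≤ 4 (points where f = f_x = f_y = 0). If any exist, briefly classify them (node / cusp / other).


Singular points: {(0, 0)}; classification: cusp.

Compute partial derivatives:
  f_x = -6*x**2 - 2*x*y + 2*y**2.
  f_y = -x**2 + 4*x*y + 2*y.
Scan x_0 ∈ {−4, ..., 4}. For each x_0, f_y(x_0, y) is a polynomial in y; find its integer roots y ∈ {−4, ..., 4}, then test f_x and f at those candidates.
  x = -4: f_y(-4, y) = -14*y - 16; no integer root y with |y| ≤ 4.
  x = -3: f_y(-3, y) = -10*y - 9; no integer root y with |y| ≤ 4.
  x = -2: f_y(-2, y) = -6*y - 4; no integer root y with |y| ≤ 4.
  x = -1: f_y(-1, y) = -2*y - 1; no integer root y with |y| ≤ 4.
  x = 0: f_y(0, y) = 2*y; vanishes at y ∈ {0}. (0, 0): f_x = 0, f = 0 — SINGULAR.
  x = 1: f_y(1, y) = 6*y - 1; no integer root y with |y| ≤ 4.
  x = 2: f_y(2, y) = 10*y - 4; no integer root y with |y| ≤ 4.
  x = 3: f_y(3, y) = 14*y - 9; no integer root y with |y| ≤ 4.
  x = 4: f_y(4, y) = 18*y - 16; no integer root y with |y| ≤ 4.
Only singular point on the grid: (0, 0).
Classify: substitute x = 0 + u, y = 0 + v and expand: f = -2*u**3 - u**2*v + 2*u*v**2 + v**2.
No constant or linear terms (consistent with a singular point). Quadratic part: v**2. Cubic part: -2*u**3 - u**2*v + 2*u*v**2.
The quadratic part v**2 is a perfect square, so there is a single (double) tangent line v = 0, i.e. y = 0. Restricting the cubic part to that line (v = 0) leaves -2*u**3 ≠ 0, so f is not divisible by v and the branch is v² ≈ 2*u**3 to lowest order — this is a cusp.
Classification: cusp.


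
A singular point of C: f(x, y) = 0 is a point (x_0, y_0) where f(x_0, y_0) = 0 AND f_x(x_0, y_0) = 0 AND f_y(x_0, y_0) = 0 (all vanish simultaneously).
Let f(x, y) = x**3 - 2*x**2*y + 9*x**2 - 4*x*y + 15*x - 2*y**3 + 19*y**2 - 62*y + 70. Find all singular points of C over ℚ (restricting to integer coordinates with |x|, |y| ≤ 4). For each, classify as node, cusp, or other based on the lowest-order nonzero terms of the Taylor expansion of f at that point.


Singular points: {(-1, 3)}; classification: cusp.

Compute partial derivatives:
  f_x = 3*x**2 - 4*x*y + 18*x - 4*y + 15.
  f_y = -2*x**2 - 4*x - 6*y**2 + 38*y - 62.
Scan x_0 ∈ {−4, ..., 4}. For each x_0, f_y(x_0, y) is a polynomial in y; find its integer roots y ∈ {−4, ..., 4}, then test f_x and f at those candidates.
  x = -4: f_y(-4, y) = -6*y**2 + 38*y - 78; no integer root y with |y| ≤ 4.
  x = -3: f_y(-3, y) = -6*y**2 + 38*y - 68; no integer root y with |y| ≤ 4.
  x = -2: f_y(-2, y) = -6*y**2 + 38*y - 62; no integer root y with |y| ≤ 4.
  x = -1: f_y(-1, y) = -6*y**2 + 38*y - 60; vanishes at y ∈ {3}. (-1, 3): f_x = 0, f = 0 — SINGULAR.
  x = 0: f_y(0, y) = -6*y**2 + 38*y - 62; no integer root y with |y| ≤ 4.
  x = 1: f_y(1, y) = -6*y**2 + 38*y - 68; no integer root y with |y| ≤ 4.
  x = 2: f_y(2, y) = -6*y**2 + 38*y - 78; no integer root y with |y| ≤ 4.
  x = 3: f_y(3, y) = -6*y**2 + 38*y - 92; no integer root y with |y| ≤ 4.
  x = 4: f_y(4, y) = -6*y**2 + 38*y - 110; no integer root y with |y| ≤ 4.
Only singular point on the grid: (-1, 3).
Classify: substitute x = -1 + u, y = 3 + v and expand: f = u**3 - 2*u**2*v - 2*v**3 + v**2.
No constant or linear terms (consistent with a singular point). Quadratic part: v**2. Cubic part: u**3 - 2*u**2*v - 2*v**3.
The quadratic part v**2 is a perfect square, so there is a single (double) tangent line v = 0, i.e. y = 3. Restricting the cubic part to that line (v = 0) leaves u**3 ≠ 0, so f is not divisible by v and the branch is v² ≈ -u**3 to lowest order — this is a cusp.
Classification: cusp.


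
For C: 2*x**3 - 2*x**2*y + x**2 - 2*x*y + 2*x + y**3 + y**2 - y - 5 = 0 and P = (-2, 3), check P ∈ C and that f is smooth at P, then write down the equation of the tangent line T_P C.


Tangent line at P: 40*x + 28*y - 4 = 0.

Step 1: f(-2, 3) = 0, so P lies on C.
Step 2: partial derivatives
  f_x(x, y) = 6*x**2 - 4*x*y + 2*x - 2*y + 2, f_y(x, y) = -2*x**2 - 2*x + 3*y**2 + 2*y - 1.
  f_x(P) = 40, f_y(P) = 28 (gradient nonzero, so P is smooth).
Step 3: tangent line at P: 40·(x − -2) + 28·(y − 3) = 0.
Expanding: 40*x + 28*y - 4 = 0.


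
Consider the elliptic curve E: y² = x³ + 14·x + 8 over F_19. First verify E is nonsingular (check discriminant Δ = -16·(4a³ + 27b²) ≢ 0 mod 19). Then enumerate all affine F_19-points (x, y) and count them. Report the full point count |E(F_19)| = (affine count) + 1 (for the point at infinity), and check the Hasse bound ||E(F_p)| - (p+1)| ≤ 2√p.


Affine points = {(1, 2), (1, 17), (2, 5), (2, 14), (3, 1), (3, 18), (6, 2), (6, 17), (8, 9), (8, 10), (11, 7), (11, 12), (12, 2), (12, 17)}; affine count = 14; |E(F_19)| = 15.

Discriminant check: Δ ∝ 4a³ + 27b² = 4·14³ + 27·8² = 4·2744 + 27·64 ≡ 12 (mod 19). Nonzero ⇒ E is nonsingular.
For each x ∈ F_19, compute rhs = x³ + 14·x + 8 mod 19, then count y ∈ F_19 with y² ≡ rhs.
  x = 0: rhs = 8, matching y values: none (0 points).
  x = 1: rhs = 4, matching y values: 2, 17 (2 points).
  x = 2: rhs = 6, matching y values: 5, 14 (2 points).
  x = 3: rhs = 1, matching y values: 1, 18 (2 points).
  x = 4: rhs = 14, matching y values: none (0 points).
  x = 5: rhs = 13, matching y values: none (0 points).
  x = 6: rhs = 4, matching y values: 2, 17 (2 points).
  x = 7: rhs = 12, matching y values: none (0 points).
  x = 8: rhs = 5, matching y values: 9, 10 (2 points).
  x = 9: rhs = 8, matching y values: none (0 points).
  x = 10: rhs = 8, matching y values: none (0 points).
  x = 11: rhs = 11, matching y values: 7, 12 (2 points).
  x = 12: rhs = 4, matching y values: 2, 17 (2 points).
  x = 13: rhs = 12, matching y values: none (0 points).
  x = 14: rhs = 3, matching y values: none (0 points).
  x = 15: rhs = 2, matching y values: none (0 points).
  x = 16: rhs = 15, matching y values: none (0 points).
  x = 17: rhs = 10, matching y values: none (0 points).
  x = 18: rhs = 12, matching y values: none (0 points).
Total affine count: 14.
Full point count |E(F_19)| = 14 + 1 = 15.
Hasse bound: |15 − (19+1)| = |-5| = 5 ≤ 2√19 ≈ 8.7178 ✓.
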